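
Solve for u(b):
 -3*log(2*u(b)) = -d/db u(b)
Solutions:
 -Integral(1/(log(_y) + log(2)), (_y, u(b)))/3 = C1 - b


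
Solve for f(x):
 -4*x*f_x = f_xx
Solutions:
 f(x) = C1 + C2*erf(sqrt(2)*x)


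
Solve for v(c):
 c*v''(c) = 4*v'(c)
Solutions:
 v(c) = C1 + C2*c^5


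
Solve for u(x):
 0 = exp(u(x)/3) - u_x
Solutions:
 u(x) = 3*log(-1/(C1 + x)) + 3*log(3)


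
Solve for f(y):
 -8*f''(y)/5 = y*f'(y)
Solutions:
 f(y) = C1 + C2*erf(sqrt(5)*y/4)


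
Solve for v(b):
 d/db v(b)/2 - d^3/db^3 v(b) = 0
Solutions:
 v(b) = C1 + C2*exp(-sqrt(2)*b/2) + C3*exp(sqrt(2)*b/2)


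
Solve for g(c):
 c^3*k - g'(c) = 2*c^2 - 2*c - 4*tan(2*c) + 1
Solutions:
 g(c) = C1 + c^4*k/4 - 2*c^3/3 + c^2 - c - 2*log(cos(2*c))


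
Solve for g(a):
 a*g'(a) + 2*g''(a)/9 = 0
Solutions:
 g(a) = C1 + C2*erf(3*a/2)


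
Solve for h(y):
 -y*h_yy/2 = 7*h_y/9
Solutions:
 h(y) = C1 + C2/y^(5/9)


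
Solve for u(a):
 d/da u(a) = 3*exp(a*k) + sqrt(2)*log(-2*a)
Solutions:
 u(a) = C1 + sqrt(2)*a*log(-a) + sqrt(2)*a*(-1 + log(2)) + Piecewise((3*exp(a*k)/k, Ne(k, 0)), (3*a, True))


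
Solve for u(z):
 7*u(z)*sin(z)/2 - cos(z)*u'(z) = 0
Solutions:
 u(z) = C1/cos(z)^(7/2)


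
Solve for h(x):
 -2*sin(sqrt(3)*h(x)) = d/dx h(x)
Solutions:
 h(x) = sqrt(3)*(-acos((-exp(2*sqrt(3)*C1) - exp(4*sqrt(3)*x))/(exp(2*sqrt(3)*C1) - exp(4*sqrt(3)*x))) + 2*pi)/3
 h(x) = sqrt(3)*acos((-exp(2*sqrt(3)*C1) - exp(4*sqrt(3)*x))/(exp(2*sqrt(3)*C1) - exp(4*sqrt(3)*x)))/3


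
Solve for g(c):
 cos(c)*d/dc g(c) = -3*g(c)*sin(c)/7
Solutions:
 g(c) = C1*cos(c)^(3/7)


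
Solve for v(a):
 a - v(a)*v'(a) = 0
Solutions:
 v(a) = -sqrt(C1 + a^2)
 v(a) = sqrt(C1 + a^2)


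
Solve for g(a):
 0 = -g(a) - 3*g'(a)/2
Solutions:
 g(a) = C1*exp(-2*a/3)


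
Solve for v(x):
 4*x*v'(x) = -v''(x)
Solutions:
 v(x) = C1 + C2*erf(sqrt(2)*x)


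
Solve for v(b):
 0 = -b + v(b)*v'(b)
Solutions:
 v(b) = -sqrt(C1 + b^2)
 v(b) = sqrt(C1 + b^2)


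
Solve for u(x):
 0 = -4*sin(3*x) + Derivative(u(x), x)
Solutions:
 u(x) = C1 - 4*cos(3*x)/3


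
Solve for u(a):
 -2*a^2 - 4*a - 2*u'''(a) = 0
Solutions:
 u(a) = C1 + C2*a + C3*a^2 - a^5/60 - a^4/12


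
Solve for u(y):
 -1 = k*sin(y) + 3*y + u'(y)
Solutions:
 u(y) = C1 + k*cos(y) - 3*y^2/2 - y


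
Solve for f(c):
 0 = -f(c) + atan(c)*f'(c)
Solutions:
 f(c) = C1*exp(Integral(1/atan(c), c))


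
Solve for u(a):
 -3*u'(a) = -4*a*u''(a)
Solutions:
 u(a) = C1 + C2*a^(7/4)


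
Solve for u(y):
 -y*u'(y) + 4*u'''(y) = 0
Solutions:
 u(y) = C1 + Integral(C2*airyai(2^(1/3)*y/2) + C3*airybi(2^(1/3)*y/2), y)


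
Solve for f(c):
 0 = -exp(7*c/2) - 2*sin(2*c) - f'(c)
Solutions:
 f(c) = C1 - 2*exp(7*c/2)/7 + cos(2*c)


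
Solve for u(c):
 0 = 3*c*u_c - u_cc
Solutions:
 u(c) = C1 + C2*erfi(sqrt(6)*c/2)


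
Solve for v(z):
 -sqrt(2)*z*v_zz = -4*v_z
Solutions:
 v(z) = C1 + C2*z^(1 + 2*sqrt(2))


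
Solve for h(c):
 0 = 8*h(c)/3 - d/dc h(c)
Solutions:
 h(c) = C1*exp(8*c/3)


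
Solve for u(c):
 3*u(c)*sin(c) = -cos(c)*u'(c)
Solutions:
 u(c) = C1*cos(c)^3


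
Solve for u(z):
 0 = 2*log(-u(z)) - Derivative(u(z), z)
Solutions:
 -li(-u(z)) = C1 + 2*z


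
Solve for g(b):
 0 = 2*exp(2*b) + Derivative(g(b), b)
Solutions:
 g(b) = C1 - exp(2*b)


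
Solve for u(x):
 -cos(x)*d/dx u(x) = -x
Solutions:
 u(x) = C1 + Integral(x/cos(x), x)


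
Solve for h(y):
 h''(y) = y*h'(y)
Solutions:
 h(y) = C1 + C2*erfi(sqrt(2)*y/2)


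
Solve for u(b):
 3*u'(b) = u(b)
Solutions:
 u(b) = C1*exp(b/3)


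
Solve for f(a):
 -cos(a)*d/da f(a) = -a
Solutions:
 f(a) = C1 + Integral(a/cos(a), a)


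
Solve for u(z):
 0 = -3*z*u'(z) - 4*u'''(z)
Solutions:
 u(z) = C1 + Integral(C2*airyai(-6^(1/3)*z/2) + C3*airybi(-6^(1/3)*z/2), z)


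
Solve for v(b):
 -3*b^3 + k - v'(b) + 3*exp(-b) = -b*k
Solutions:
 v(b) = C1 - 3*b^4/4 + b^2*k/2 + b*k - 3*exp(-b)


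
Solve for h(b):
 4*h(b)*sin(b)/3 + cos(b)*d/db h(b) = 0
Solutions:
 h(b) = C1*cos(b)^(4/3)


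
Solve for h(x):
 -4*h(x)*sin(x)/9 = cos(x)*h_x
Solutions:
 h(x) = C1*cos(x)^(4/9)


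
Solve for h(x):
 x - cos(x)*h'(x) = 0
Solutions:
 h(x) = C1 + Integral(x/cos(x), x)


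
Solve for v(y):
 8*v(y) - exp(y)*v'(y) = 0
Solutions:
 v(y) = C1*exp(-8*exp(-y))


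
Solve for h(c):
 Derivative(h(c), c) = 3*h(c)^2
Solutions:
 h(c) = -1/(C1 + 3*c)


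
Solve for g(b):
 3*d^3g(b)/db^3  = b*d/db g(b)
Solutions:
 g(b) = C1 + Integral(C2*airyai(3^(2/3)*b/3) + C3*airybi(3^(2/3)*b/3), b)


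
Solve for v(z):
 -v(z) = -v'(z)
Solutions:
 v(z) = C1*exp(z)


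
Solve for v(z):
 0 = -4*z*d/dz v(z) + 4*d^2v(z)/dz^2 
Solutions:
 v(z) = C1 + C2*erfi(sqrt(2)*z/2)


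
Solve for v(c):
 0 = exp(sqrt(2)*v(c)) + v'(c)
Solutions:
 v(c) = sqrt(2)*(2*log(1/(C1 + c)) - log(2))/4


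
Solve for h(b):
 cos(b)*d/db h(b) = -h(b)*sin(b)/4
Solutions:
 h(b) = C1*cos(b)^(1/4)


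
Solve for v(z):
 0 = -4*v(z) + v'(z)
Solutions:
 v(z) = C1*exp(4*z)


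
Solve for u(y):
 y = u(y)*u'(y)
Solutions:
 u(y) = -sqrt(C1 + y^2)
 u(y) = sqrt(C1 + y^2)


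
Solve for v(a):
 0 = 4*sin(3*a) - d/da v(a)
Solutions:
 v(a) = C1 - 4*cos(3*a)/3


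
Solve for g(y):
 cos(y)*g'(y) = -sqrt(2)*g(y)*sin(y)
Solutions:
 g(y) = C1*cos(y)^(sqrt(2))


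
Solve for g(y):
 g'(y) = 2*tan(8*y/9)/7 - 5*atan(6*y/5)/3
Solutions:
 g(y) = C1 - 5*y*atan(6*y/5)/3 + 25*log(36*y^2 + 25)/36 - 9*log(cos(8*y/9))/28


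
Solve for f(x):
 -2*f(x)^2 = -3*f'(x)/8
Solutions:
 f(x) = -3/(C1 + 16*x)


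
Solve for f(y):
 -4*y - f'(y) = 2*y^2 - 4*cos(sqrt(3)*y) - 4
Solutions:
 f(y) = C1 - 2*y^3/3 - 2*y^2 + 4*y + 4*sqrt(3)*sin(sqrt(3)*y)/3


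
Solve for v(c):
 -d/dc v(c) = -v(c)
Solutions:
 v(c) = C1*exp(c)


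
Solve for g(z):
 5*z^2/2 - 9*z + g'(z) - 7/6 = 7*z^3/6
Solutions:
 g(z) = C1 + 7*z^4/24 - 5*z^3/6 + 9*z^2/2 + 7*z/6


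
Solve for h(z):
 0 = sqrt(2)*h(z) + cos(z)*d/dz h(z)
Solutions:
 h(z) = C1*(sin(z) - 1)^(sqrt(2)/2)/(sin(z) + 1)^(sqrt(2)/2)


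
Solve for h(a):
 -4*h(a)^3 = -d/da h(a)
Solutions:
 h(a) = -sqrt(2)*sqrt(-1/(C1 + 4*a))/2
 h(a) = sqrt(2)*sqrt(-1/(C1 + 4*a))/2


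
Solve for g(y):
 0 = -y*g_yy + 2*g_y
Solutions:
 g(y) = C1 + C2*y^3


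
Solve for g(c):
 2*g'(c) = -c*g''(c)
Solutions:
 g(c) = C1 + C2/c


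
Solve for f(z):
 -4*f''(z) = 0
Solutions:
 f(z) = C1 + C2*z


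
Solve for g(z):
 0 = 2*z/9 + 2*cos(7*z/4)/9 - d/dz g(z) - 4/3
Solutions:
 g(z) = C1 + z^2/9 - 4*z/3 + 8*sin(7*z/4)/63


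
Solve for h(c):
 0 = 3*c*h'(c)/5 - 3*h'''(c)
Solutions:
 h(c) = C1 + Integral(C2*airyai(5^(2/3)*c/5) + C3*airybi(5^(2/3)*c/5), c)


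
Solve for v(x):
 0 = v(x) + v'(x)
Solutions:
 v(x) = C1*exp(-x)


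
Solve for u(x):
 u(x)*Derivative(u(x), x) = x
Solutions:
 u(x) = -sqrt(C1 + x^2)
 u(x) = sqrt(C1 + x^2)


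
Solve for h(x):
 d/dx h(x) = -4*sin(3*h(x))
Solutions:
 h(x) = -acos((-C1 - exp(24*x))/(C1 - exp(24*x)))/3 + 2*pi/3
 h(x) = acos((-C1 - exp(24*x))/(C1 - exp(24*x)))/3


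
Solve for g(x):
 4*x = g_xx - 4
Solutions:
 g(x) = C1 + C2*x + 2*x^3/3 + 2*x^2


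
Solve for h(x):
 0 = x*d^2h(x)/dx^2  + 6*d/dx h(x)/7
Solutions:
 h(x) = C1 + C2*x^(1/7)


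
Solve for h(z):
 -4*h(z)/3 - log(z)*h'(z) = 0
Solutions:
 h(z) = C1*exp(-4*li(z)/3)


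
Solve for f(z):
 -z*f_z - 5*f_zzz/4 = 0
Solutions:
 f(z) = C1 + Integral(C2*airyai(-10^(2/3)*z/5) + C3*airybi(-10^(2/3)*z/5), z)


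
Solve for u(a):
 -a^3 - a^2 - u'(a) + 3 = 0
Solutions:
 u(a) = C1 - a^4/4 - a^3/3 + 3*a


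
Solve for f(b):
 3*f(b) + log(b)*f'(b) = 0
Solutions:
 f(b) = C1*exp(-3*li(b))


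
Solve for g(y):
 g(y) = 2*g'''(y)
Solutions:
 g(y) = C3*exp(2^(2/3)*y/2) + (C1*sin(2^(2/3)*sqrt(3)*y/4) + C2*cos(2^(2/3)*sqrt(3)*y/4))*exp(-2^(2/3)*y/4)


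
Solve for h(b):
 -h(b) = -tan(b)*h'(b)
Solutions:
 h(b) = C1*sin(b)


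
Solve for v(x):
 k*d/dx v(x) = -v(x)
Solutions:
 v(x) = C1*exp(-x/k)


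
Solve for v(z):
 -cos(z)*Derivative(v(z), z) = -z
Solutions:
 v(z) = C1 + Integral(z/cos(z), z)


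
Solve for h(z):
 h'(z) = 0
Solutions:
 h(z) = C1


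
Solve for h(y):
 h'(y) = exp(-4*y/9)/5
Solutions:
 h(y) = C1 - 9*exp(-4*y/9)/20


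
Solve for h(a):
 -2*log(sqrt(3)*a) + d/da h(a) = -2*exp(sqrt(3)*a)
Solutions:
 h(a) = C1 + 2*a*log(a) + a*(-2 + log(3)) - 2*sqrt(3)*exp(sqrt(3)*a)/3


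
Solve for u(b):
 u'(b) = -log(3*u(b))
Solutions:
 Integral(1/(log(_y) + log(3)), (_y, u(b))) = C1 - b


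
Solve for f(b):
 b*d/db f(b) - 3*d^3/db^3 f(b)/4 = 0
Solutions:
 f(b) = C1 + Integral(C2*airyai(6^(2/3)*b/3) + C3*airybi(6^(2/3)*b/3), b)


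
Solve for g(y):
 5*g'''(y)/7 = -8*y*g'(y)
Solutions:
 g(y) = C1 + Integral(C2*airyai(-2*5^(2/3)*7^(1/3)*y/5) + C3*airybi(-2*5^(2/3)*7^(1/3)*y/5), y)


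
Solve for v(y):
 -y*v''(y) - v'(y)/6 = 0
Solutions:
 v(y) = C1 + C2*y^(5/6)


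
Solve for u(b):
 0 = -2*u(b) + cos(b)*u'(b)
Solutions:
 u(b) = C1*(sin(b) + 1)/(sin(b) - 1)


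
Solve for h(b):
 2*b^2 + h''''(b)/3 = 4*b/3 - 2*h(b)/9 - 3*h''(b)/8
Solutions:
 h(b) = -9*b^2 + 6*b + (C1*sin(2^(1/4)*3^(3/4)*b*cos(atan(sqrt(807)/27)/2)/3) + C2*cos(2^(1/4)*3^(3/4)*b*cos(atan(sqrt(807)/27)/2)/3))*exp(-2^(1/4)*3^(3/4)*b*sin(atan(sqrt(807)/27)/2)/3) + (C3*sin(2^(1/4)*3^(3/4)*b*cos(atan(sqrt(807)/27)/2)/3) + C4*cos(2^(1/4)*3^(3/4)*b*cos(atan(sqrt(807)/27)/2)/3))*exp(2^(1/4)*3^(3/4)*b*sin(atan(sqrt(807)/27)/2)/3) + 243/8


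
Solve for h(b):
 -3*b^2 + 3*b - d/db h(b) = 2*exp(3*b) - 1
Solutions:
 h(b) = C1 - b^3 + 3*b^2/2 + b - 2*exp(3*b)/3


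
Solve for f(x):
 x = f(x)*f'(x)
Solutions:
 f(x) = -sqrt(C1 + x^2)
 f(x) = sqrt(C1 + x^2)


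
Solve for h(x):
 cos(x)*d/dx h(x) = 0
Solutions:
 h(x) = C1


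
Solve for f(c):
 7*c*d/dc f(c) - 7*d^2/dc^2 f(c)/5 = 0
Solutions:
 f(c) = C1 + C2*erfi(sqrt(10)*c/2)


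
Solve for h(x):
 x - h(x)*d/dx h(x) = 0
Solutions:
 h(x) = -sqrt(C1 + x^2)
 h(x) = sqrt(C1 + x^2)


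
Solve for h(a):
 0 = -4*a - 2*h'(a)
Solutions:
 h(a) = C1 - a^2


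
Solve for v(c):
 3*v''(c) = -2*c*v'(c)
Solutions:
 v(c) = C1 + C2*erf(sqrt(3)*c/3)


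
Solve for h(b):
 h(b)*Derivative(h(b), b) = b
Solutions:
 h(b) = -sqrt(C1 + b^2)
 h(b) = sqrt(C1 + b^2)


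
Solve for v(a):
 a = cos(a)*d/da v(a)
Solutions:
 v(a) = C1 + Integral(a/cos(a), a)


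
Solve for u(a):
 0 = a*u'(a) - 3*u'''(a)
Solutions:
 u(a) = C1 + Integral(C2*airyai(3^(2/3)*a/3) + C3*airybi(3^(2/3)*a/3), a)


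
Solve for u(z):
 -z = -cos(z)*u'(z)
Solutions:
 u(z) = C1 + Integral(z/cos(z), z)


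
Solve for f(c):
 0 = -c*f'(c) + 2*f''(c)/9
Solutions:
 f(c) = C1 + C2*erfi(3*c/2)


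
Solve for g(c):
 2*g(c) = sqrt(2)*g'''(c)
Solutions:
 g(c) = C3*exp(2^(1/6)*c) + (C1*sin(2^(1/6)*sqrt(3)*c/2) + C2*cos(2^(1/6)*sqrt(3)*c/2))*exp(-2^(1/6)*c/2)


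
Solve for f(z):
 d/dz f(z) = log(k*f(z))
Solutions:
 li(k*f(z))/k = C1 + z


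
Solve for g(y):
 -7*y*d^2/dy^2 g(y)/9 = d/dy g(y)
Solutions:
 g(y) = C1 + C2/y^(2/7)


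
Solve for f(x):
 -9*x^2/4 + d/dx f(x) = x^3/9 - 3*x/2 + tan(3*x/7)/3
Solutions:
 f(x) = C1 + x^4/36 + 3*x^3/4 - 3*x^2/4 - 7*log(cos(3*x/7))/9


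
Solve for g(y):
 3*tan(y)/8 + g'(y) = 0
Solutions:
 g(y) = C1 + 3*log(cos(y))/8


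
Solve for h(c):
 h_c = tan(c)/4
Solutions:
 h(c) = C1 - log(cos(c))/4


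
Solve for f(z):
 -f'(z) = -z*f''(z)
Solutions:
 f(z) = C1 + C2*z^2


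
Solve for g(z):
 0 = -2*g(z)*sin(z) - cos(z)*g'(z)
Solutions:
 g(z) = C1*cos(z)^2


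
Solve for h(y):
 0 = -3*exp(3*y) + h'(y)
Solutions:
 h(y) = C1 + exp(3*y)


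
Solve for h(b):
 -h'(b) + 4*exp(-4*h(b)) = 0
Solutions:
 h(b) = log(-I*(C1 + 16*b)^(1/4))
 h(b) = log(I*(C1 + 16*b)^(1/4))
 h(b) = log(-(C1 + 16*b)^(1/4))
 h(b) = log(C1 + 16*b)/4


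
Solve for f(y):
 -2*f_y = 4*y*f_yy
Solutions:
 f(y) = C1 + C2*sqrt(y)


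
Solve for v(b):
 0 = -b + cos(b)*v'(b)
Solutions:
 v(b) = C1 + Integral(b/cos(b), b)


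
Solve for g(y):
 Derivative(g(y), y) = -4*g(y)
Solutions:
 g(y) = C1*exp(-4*y)


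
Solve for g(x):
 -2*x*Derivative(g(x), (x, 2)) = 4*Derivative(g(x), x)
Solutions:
 g(x) = C1 + C2/x


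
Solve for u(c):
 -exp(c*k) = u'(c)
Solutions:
 u(c) = C1 - exp(c*k)/k


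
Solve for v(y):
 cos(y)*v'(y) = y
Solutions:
 v(y) = C1 + Integral(y/cos(y), y)


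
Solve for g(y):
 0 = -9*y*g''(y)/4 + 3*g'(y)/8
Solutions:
 g(y) = C1 + C2*y^(7/6)


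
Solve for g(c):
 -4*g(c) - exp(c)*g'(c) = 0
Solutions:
 g(c) = C1*exp(4*exp(-c))


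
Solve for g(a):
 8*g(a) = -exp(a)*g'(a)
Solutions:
 g(a) = C1*exp(8*exp(-a))


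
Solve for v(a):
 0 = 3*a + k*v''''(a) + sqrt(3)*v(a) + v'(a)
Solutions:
 v(a) = C1*exp(a*Piecewise((-sqrt(-(-1/k^2)^(1/3))/2 - sqrt((-1/k^2)^(1/3) + 2/(k*sqrt(-(-1/k^2)^(1/3))))/2, Eq(sqrt(3)/k, 0)), (-sqrt(2*(sqrt(-sqrt(3)/(9*k^3) + 1/(256*k^4)) + 1/(16*k^2))^(1/3) + 2*sqrt(3)/(3*k*(sqrt(-sqrt(3)/(9*k^3) + 1/(256*k^4)) + 1/(16*k^2))^(1/3)))/2 - sqrt(-2*(sqrt(-sqrt(3)/(9*k^3) + 1/(256*k^4)) + 1/(16*k^2))^(1/3) + 2/(k*sqrt(2*(sqrt(-sqrt(3)/(9*k^3) + 1/(256*k^4)) + 1/(16*k^2))^(1/3) + 2*sqrt(3)/(3*k*(sqrt(-sqrt(3)/(9*k^3) + 1/(256*k^4)) + 1/(16*k^2))^(1/3)))) - 2*sqrt(3)/(3*k*(sqrt(-sqrt(3)/(9*k^3) + 1/(256*k^4)) + 1/(16*k^2))^(1/3)))/2, True))) + C2*exp(a*Piecewise((-sqrt(-(-1/k^2)^(1/3))/2 + sqrt((-1/k^2)^(1/3) + 2/(k*sqrt(-(-1/k^2)^(1/3))))/2, Eq(sqrt(3)/k, 0)), (-sqrt(2*(sqrt(-sqrt(3)/(9*k^3) + 1/(256*k^4)) + 1/(16*k^2))^(1/3) + 2*sqrt(3)/(3*k*(sqrt(-sqrt(3)/(9*k^3) + 1/(256*k^4)) + 1/(16*k^2))^(1/3)))/2 + sqrt(-2*(sqrt(-sqrt(3)/(9*k^3) + 1/(256*k^4)) + 1/(16*k^2))^(1/3) + 2/(k*sqrt(2*(sqrt(-sqrt(3)/(9*k^3) + 1/(256*k^4)) + 1/(16*k^2))^(1/3) + 2*sqrt(3)/(3*k*(sqrt(-sqrt(3)/(9*k^3) + 1/(256*k^4)) + 1/(16*k^2))^(1/3)))) - 2*sqrt(3)/(3*k*(sqrt(-sqrt(3)/(9*k^3) + 1/(256*k^4)) + 1/(16*k^2))^(1/3)))/2, True))) + C3*exp(a*Piecewise((sqrt(-(-1/k^2)^(1/3))/2 - sqrt((-1/k^2)^(1/3) - 2/(k*sqrt(-(-1/k^2)^(1/3))))/2, Eq(sqrt(3)/k, 0)), (sqrt(2*(sqrt(-sqrt(3)/(9*k^3) + 1/(256*k^4)) + 1/(16*k^2))^(1/3) + 2*sqrt(3)/(3*k*(sqrt(-sqrt(3)/(9*k^3) + 1/(256*k^4)) + 1/(16*k^2))^(1/3)))/2 - sqrt(-2*(sqrt(-sqrt(3)/(9*k^3) + 1/(256*k^4)) + 1/(16*k^2))^(1/3) - 2/(k*sqrt(2*(sqrt(-sqrt(3)/(9*k^3) + 1/(256*k^4)) + 1/(16*k^2))^(1/3) + 2*sqrt(3)/(3*k*(sqrt(-sqrt(3)/(9*k^3) + 1/(256*k^4)) + 1/(16*k^2))^(1/3)))) - 2*sqrt(3)/(3*k*(sqrt(-sqrt(3)/(9*k^3) + 1/(256*k^4)) + 1/(16*k^2))^(1/3)))/2, True))) + C4*exp(a*Piecewise((sqrt(-(-1/k^2)^(1/3))/2 + sqrt((-1/k^2)^(1/3) - 2/(k*sqrt(-(-1/k^2)^(1/3))))/2, Eq(sqrt(3)/k, 0)), (sqrt(2*(sqrt(-sqrt(3)/(9*k^3) + 1/(256*k^4)) + 1/(16*k^2))^(1/3) + 2*sqrt(3)/(3*k*(sqrt(-sqrt(3)/(9*k^3) + 1/(256*k^4)) + 1/(16*k^2))^(1/3)))/2 + sqrt(-2*(sqrt(-sqrt(3)/(9*k^3) + 1/(256*k^4)) + 1/(16*k^2))^(1/3) - 2/(k*sqrt(2*(sqrt(-sqrt(3)/(9*k^3) + 1/(256*k^4)) + 1/(16*k^2))^(1/3) + 2*sqrt(3)/(3*k*(sqrt(-sqrt(3)/(9*k^3) + 1/(256*k^4)) + 1/(16*k^2))^(1/3)))) - 2*sqrt(3)/(3*k*(sqrt(-sqrt(3)/(9*k^3) + 1/(256*k^4)) + 1/(16*k^2))^(1/3)))/2, True))) - sqrt(3)*a + 1


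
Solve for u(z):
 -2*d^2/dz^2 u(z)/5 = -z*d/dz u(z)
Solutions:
 u(z) = C1 + C2*erfi(sqrt(5)*z/2)


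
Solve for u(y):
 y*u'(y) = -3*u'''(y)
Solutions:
 u(y) = C1 + Integral(C2*airyai(-3^(2/3)*y/3) + C3*airybi(-3^(2/3)*y/3), y)


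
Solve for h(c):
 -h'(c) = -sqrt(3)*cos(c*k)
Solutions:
 h(c) = C1 + sqrt(3)*sin(c*k)/k


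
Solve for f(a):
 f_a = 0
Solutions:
 f(a) = C1


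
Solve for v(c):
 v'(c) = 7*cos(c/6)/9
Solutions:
 v(c) = C1 + 14*sin(c/6)/3


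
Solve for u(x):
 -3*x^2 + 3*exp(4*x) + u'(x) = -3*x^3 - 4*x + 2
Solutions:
 u(x) = C1 - 3*x^4/4 + x^3 - 2*x^2 + 2*x - 3*exp(4*x)/4


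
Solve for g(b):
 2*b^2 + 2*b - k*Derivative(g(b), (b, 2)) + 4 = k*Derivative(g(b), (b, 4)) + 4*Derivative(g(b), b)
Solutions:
 g(b) = C1 + C2*exp(b*(3^(1/3)*(sqrt(3)*sqrt(1 + 108/k^2) + 18/k)^(1/3)/6 - 3^(5/6)*I*(sqrt(3)*sqrt(1 + 108/k^2) + 18/k)^(1/3)/6 + 2/((-3^(1/3) + 3^(5/6)*I)*(sqrt(3)*sqrt(1 + 108/k^2) + 18/k)^(1/3)))) + C3*exp(b*(3^(1/3)*(sqrt(3)*sqrt(1 + 108/k^2) + 18/k)^(1/3)/6 + 3^(5/6)*I*(sqrt(3)*sqrt(1 + 108/k^2) + 18/k)^(1/3)/6 - 2/((3^(1/3) + 3^(5/6)*I)*(sqrt(3)*sqrt(1 + 108/k^2) + 18/k)^(1/3)))) + C4*exp(3^(1/3)*b*(-(sqrt(3)*sqrt(1 + 108/k^2) + 18/k)^(1/3) + 3^(1/3)/(sqrt(3)*sqrt(1 + 108/k^2) + 18/k)^(1/3))/3) + b^3/6 - b^2*k/8 + b^2/4 + b*k^2/16 - b*k/8 + b


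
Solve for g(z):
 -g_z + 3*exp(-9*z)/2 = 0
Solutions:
 g(z) = C1 - exp(-9*z)/6


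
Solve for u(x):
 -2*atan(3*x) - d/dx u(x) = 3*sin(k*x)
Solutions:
 u(x) = C1 - 2*x*atan(3*x) - 3*Piecewise((-cos(k*x)/k, Ne(k, 0)), (0, True)) + log(9*x^2 + 1)/3


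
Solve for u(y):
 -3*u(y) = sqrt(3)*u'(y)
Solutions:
 u(y) = C1*exp(-sqrt(3)*y)


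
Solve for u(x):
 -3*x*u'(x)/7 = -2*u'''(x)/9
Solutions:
 u(x) = C1 + Integral(C2*airyai(3*14^(2/3)*x/14) + C3*airybi(3*14^(2/3)*x/14), x)


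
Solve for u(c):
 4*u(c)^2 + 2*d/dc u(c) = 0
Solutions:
 u(c) = 1/(C1 + 2*c)


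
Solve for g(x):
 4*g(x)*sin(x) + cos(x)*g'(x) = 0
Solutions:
 g(x) = C1*cos(x)^4


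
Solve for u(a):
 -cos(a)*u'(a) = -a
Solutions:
 u(a) = C1 + Integral(a/cos(a), a)


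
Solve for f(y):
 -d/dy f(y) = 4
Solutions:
 f(y) = C1 - 4*y


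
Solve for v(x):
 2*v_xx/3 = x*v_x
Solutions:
 v(x) = C1 + C2*erfi(sqrt(3)*x/2)


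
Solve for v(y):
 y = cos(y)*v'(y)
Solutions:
 v(y) = C1 + Integral(y/cos(y), y)


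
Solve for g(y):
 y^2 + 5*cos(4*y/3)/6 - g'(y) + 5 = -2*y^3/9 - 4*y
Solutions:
 g(y) = C1 + y^4/18 + y^3/3 + 2*y^2 + 5*y + 5*sin(4*y/3)/8


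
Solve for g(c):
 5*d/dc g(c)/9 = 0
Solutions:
 g(c) = C1


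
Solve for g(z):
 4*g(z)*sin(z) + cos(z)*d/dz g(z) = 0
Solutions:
 g(z) = C1*cos(z)^4


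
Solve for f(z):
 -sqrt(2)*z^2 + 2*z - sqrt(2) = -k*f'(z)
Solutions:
 f(z) = C1 + sqrt(2)*z^3/(3*k) - z^2/k + sqrt(2)*z/k


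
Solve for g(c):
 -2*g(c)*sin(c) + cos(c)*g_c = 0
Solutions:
 g(c) = C1/cos(c)^2


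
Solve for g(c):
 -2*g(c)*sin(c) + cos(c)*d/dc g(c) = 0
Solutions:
 g(c) = C1/cos(c)^2


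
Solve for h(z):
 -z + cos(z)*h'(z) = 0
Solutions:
 h(z) = C1 + Integral(z/cos(z), z)


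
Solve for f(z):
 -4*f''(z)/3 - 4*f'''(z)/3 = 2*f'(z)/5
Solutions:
 f(z) = C1 + (C2*sin(sqrt(5)*z/10) + C3*cos(sqrt(5)*z/10))*exp(-z/2)


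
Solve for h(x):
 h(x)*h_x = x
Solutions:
 h(x) = -sqrt(C1 + x^2)
 h(x) = sqrt(C1 + x^2)


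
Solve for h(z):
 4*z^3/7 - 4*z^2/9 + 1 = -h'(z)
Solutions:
 h(z) = C1 - z^4/7 + 4*z^3/27 - z


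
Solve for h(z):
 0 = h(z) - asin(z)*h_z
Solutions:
 h(z) = C1*exp(Integral(1/asin(z), z))


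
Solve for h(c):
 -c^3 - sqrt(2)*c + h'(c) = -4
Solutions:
 h(c) = C1 + c^4/4 + sqrt(2)*c^2/2 - 4*c


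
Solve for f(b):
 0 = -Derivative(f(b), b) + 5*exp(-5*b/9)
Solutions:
 f(b) = C1 - 9*exp(-5*b/9)


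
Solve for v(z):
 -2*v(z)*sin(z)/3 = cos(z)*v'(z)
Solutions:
 v(z) = C1*cos(z)^(2/3)


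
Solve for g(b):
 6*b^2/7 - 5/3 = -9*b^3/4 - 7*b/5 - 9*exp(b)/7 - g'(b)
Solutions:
 g(b) = C1 - 9*b^4/16 - 2*b^3/7 - 7*b^2/10 + 5*b/3 - 9*exp(b)/7


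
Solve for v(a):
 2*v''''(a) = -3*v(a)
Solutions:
 v(a) = (C1*sin(6^(1/4)*a/2) + C2*cos(6^(1/4)*a/2))*exp(-6^(1/4)*a/2) + (C3*sin(6^(1/4)*a/2) + C4*cos(6^(1/4)*a/2))*exp(6^(1/4)*a/2)


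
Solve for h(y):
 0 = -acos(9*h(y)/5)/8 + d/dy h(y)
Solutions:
 Integral(1/acos(9*_y/5), (_y, h(y))) = C1 + y/8


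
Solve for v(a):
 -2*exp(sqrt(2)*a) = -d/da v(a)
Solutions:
 v(a) = C1 + sqrt(2)*exp(sqrt(2)*a)


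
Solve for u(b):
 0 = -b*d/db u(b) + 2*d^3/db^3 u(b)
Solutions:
 u(b) = C1 + Integral(C2*airyai(2^(2/3)*b/2) + C3*airybi(2^(2/3)*b/2), b)


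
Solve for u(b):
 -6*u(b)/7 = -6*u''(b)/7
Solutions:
 u(b) = C1*exp(-b) + C2*exp(b)


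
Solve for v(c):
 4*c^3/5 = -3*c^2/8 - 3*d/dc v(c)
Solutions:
 v(c) = C1 - c^4/15 - c^3/24


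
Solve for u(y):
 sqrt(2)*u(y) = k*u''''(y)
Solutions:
 u(y) = C1*exp(-2^(1/8)*y*(1/k)^(1/4)) + C2*exp(2^(1/8)*y*(1/k)^(1/4)) + C3*exp(-2^(1/8)*I*y*(1/k)^(1/4)) + C4*exp(2^(1/8)*I*y*(1/k)^(1/4))


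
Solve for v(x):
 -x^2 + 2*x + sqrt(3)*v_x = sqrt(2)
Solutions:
 v(x) = C1 + sqrt(3)*x^3/9 - sqrt(3)*x^2/3 + sqrt(6)*x/3


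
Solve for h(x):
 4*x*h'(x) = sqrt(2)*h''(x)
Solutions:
 h(x) = C1 + C2*erfi(2^(1/4)*x)


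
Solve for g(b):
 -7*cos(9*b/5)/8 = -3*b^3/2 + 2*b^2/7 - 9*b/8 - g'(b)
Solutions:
 g(b) = C1 - 3*b^4/8 + 2*b^3/21 - 9*b^2/16 + 35*sin(9*b/5)/72


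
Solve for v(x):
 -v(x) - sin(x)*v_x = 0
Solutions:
 v(x) = C1*sqrt(cos(x) + 1)/sqrt(cos(x) - 1)


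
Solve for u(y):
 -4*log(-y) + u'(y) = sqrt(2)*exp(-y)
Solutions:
 u(y) = C1 + 4*y*log(-y) - 4*y - sqrt(2)*exp(-y)


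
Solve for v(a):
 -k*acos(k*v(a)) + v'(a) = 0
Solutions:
 Integral(1/acos(_y*k), (_y, v(a))) = C1 + a*k


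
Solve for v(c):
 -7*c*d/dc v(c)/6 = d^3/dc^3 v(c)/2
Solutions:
 v(c) = C1 + Integral(C2*airyai(-3^(2/3)*7^(1/3)*c/3) + C3*airybi(-3^(2/3)*7^(1/3)*c/3), c)


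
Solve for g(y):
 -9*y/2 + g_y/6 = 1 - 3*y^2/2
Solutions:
 g(y) = C1 - 3*y^3 + 27*y^2/2 + 6*y


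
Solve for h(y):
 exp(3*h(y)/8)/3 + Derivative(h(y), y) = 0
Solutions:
 h(y) = 8*log((-1 - sqrt(3)*I)*(1/(C1 + y))^(1/3))
 h(y) = 8*log((-1 + sqrt(3)*I)*(1/(C1 + y))^(1/3))
 h(y) = 8*log(1/(C1 + y))/3 + 8*log(2)


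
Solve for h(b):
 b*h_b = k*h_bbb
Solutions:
 h(b) = C1 + Integral(C2*airyai(b*(1/k)^(1/3)) + C3*airybi(b*(1/k)^(1/3)), b)


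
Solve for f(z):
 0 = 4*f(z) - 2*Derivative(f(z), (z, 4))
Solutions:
 f(z) = C1*exp(-2^(1/4)*z) + C2*exp(2^(1/4)*z) + C3*sin(2^(1/4)*z) + C4*cos(2^(1/4)*z)


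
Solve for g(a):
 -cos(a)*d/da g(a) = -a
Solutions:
 g(a) = C1 + Integral(a/cos(a), a)


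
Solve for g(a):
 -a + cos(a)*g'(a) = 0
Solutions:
 g(a) = C1 + Integral(a/cos(a), a)


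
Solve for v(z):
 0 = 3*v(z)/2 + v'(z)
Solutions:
 v(z) = C1*exp(-3*z/2)


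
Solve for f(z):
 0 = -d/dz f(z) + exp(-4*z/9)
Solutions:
 f(z) = C1 - 9*exp(-4*z/9)/4


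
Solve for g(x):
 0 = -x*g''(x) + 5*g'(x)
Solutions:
 g(x) = C1 + C2*x^6


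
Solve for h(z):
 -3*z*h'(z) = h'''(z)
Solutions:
 h(z) = C1 + Integral(C2*airyai(-3^(1/3)*z) + C3*airybi(-3^(1/3)*z), z)


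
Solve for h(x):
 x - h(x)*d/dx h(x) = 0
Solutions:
 h(x) = -sqrt(C1 + x^2)
 h(x) = sqrt(C1 + x^2)


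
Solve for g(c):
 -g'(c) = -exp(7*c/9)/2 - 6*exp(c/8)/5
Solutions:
 g(c) = C1 + 9*exp(7*c/9)/14 + 48*exp(c/8)/5


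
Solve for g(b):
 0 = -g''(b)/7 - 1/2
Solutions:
 g(b) = C1 + C2*b - 7*b^2/4


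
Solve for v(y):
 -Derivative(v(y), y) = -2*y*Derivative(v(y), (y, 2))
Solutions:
 v(y) = C1 + C2*y^(3/2)


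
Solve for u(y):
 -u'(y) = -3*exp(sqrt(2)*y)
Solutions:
 u(y) = C1 + 3*sqrt(2)*exp(sqrt(2)*y)/2


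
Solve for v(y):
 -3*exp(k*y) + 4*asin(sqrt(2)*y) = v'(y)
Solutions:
 v(y) = C1 + 4*y*asin(sqrt(2)*y) + 2*sqrt(2)*sqrt(1 - 2*y^2) - 3*Piecewise((exp(k*y)/k, Ne(k, 0)), (y, True))


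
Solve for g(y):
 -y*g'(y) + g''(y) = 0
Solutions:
 g(y) = C1 + C2*erfi(sqrt(2)*y/2)


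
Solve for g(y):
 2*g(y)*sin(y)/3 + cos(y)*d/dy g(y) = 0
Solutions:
 g(y) = C1*cos(y)^(2/3)


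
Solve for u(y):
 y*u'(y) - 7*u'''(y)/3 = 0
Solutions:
 u(y) = C1 + Integral(C2*airyai(3^(1/3)*7^(2/3)*y/7) + C3*airybi(3^(1/3)*7^(2/3)*y/7), y)


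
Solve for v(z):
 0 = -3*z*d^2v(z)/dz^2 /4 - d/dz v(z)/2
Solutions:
 v(z) = C1 + C2*z^(1/3)


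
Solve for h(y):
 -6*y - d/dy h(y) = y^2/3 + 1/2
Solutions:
 h(y) = C1 - y^3/9 - 3*y^2 - y/2


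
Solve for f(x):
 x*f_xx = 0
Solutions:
 f(x) = C1 + C2*x


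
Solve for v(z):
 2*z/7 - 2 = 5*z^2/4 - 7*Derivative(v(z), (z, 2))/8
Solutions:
 v(z) = C1 + C2*z + 5*z^4/42 - 8*z^3/147 + 8*z^2/7


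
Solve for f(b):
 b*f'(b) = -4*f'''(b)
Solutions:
 f(b) = C1 + Integral(C2*airyai(-2^(1/3)*b/2) + C3*airybi(-2^(1/3)*b/2), b)


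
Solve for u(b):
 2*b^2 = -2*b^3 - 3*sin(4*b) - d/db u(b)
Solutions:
 u(b) = C1 - b^4/2 - 2*b^3/3 + 3*cos(4*b)/4


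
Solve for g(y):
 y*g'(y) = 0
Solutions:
 g(y) = C1


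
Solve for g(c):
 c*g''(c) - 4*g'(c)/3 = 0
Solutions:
 g(c) = C1 + C2*c^(7/3)


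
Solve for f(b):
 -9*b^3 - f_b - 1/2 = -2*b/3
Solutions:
 f(b) = C1 - 9*b^4/4 + b^2/3 - b/2


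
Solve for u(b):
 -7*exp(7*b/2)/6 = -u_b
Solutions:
 u(b) = C1 + exp(7*b/2)/3


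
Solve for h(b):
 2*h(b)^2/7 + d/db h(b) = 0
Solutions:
 h(b) = 7/(C1 + 2*b)


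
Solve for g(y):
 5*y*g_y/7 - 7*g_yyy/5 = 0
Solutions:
 g(y) = C1 + Integral(C2*airyai(5^(2/3)*7^(1/3)*y/7) + C3*airybi(5^(2/3)*7^(1/3)*y/7), y)


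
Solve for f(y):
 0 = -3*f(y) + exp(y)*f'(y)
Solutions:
 f(y) = C1*exp(-3*exp(-y))


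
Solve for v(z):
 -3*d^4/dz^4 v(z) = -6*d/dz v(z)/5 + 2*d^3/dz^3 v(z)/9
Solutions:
 v(z) = C1 + C2*exp(-z*(20*5^(1/3)/(729*sqrt(531361) + 531401)^(1/3) + 20 + 5^(2/3)*(729*sqrt(531361) + 531401)^(1/3))/810)*sin(sqrt(3)*5^(1/3)*z*(-5^(1/3)*(729*sqrt(531361) + 531401)^(1/3) + 20/(729*sqrt(531361) + 531401)^(1/3))/810) + C3*exp(-z*(20*5^(1/3)/(729*sqrt(531361) + 531401)^(1/3) + 20 + 5^(2/3)*(729*sqrt(531361) + 531401)^(1/3))/810)*cos(sqrt(3)*5^(1/3)*z*(-5^(1/3)*(729*sqrt(531361) + 531401)^(1/3) + 20/(729*sqrt(531361) + 531401)^(1/3))/810) + C4*exp(z*(-10 + 20*5^(1/3)/(729*sqrt(531361) + 531401)^(1/3) + 5^(2/3)*(729*sqrt(531361) + 531401)^(1/3))/405)


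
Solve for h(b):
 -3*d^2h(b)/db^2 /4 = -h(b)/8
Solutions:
 h(b) = C1*exp(-sqrt(6)*b/6) + C2*exp(sqrt(6)*b/6)


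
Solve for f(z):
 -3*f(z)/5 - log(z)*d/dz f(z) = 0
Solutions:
 f(z) = C1*exp(-3*li(z)/5)


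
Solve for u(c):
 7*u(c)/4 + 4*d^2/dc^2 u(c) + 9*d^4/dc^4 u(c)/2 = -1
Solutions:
 u(c) = (C1*sin(2^(3/4)*sqrt(3)*7^(1/4)*c*cos(atan(sqrt(62)/8)/2)/6) + C2*cos(2^(3/4)*sqrt(3)*7^(1/4)*c*cos(atan(sqrt(62)/8)/2)/6))*exp(-2^(3/4)*sqrt(3)*7^(1/4)*c*sin(atan(sqrt(62)/8)/2)/6) + (C3*sin(2^(3/4)*sqrt(3)*7^(1/4)*c*cos(atan(sqrt(62)/8)/2)/6) + C4*cos(2^(3/4)*sqrt(3)*7^(1/4)*c*cos(atan(sqrt(62)/8)/2)/6))*exp(2^(3/4)*sqrt(3)*7^(1/4)*c*sin(atan(sqrt(62)/8)/2)/6) - 4/7


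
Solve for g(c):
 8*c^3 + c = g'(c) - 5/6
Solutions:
 g(c) = C1 + 2*c^4 + c^2/2 + 5*c/6


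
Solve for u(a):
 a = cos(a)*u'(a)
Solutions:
 u(a) = C1 + Integral(a/cos(a), a)


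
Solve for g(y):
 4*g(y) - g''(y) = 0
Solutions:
 g(y) = C1*exp(-2*y) + C2*exp(2*y)


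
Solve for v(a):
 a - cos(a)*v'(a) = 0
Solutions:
 v(a) = C1 + Integral(a/cos(a), a)


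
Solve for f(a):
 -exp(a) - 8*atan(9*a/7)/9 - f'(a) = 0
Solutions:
 f(a) = C1 - 8*a*atan(9*a/7)/9 - exp(a) + 28*log(81*a^2 + 49)/81


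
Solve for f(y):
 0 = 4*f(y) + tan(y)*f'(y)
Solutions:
 f(y) = C1/sin(y)^4


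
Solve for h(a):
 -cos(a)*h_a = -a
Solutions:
 h(a) = C1 + Integral(a/cos(a), a)


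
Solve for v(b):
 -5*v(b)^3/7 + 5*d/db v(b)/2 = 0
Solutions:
 v(b) = -sqrt(14)*sqrt(-1/(C1 + 2*b))/2
 v(b) = sqrt(14)*sqrt(-1/(C1 + 2*b))/2


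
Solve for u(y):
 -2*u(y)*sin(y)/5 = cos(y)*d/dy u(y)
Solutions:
 u(y) = C1*cos(y)^(2/5)


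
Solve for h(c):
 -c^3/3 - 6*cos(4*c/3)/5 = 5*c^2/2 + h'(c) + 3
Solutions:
 h(c) = C1 - c^4/12 - 5*c^3/6 - 3*c - 9*sin(4*c/3)/10


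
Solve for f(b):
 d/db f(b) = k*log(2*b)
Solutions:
 f(b) = C1 + b*k*log(b) - b*k + b*k*log(2)


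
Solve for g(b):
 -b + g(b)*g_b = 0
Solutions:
 g(b) = -sqrt(C1 + b^2)
 g(b) = sqrt(C1 + b^2)


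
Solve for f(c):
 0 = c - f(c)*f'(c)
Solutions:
 f(c) = -sqrt(C1 + c^2)
 f(c) = sqrt(C1 + c^2)


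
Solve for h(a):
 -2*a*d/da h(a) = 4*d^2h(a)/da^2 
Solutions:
 h(a) = C1 + C2*erf(a/2)


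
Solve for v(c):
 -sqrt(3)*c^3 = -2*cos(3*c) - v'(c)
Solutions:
 v(c) = C1 + sqrt(3)*c^4/4 - 2*sin(3*c)/3


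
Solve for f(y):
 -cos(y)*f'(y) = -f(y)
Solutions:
 f(y) = C1*sqrt(sin(y) + 1)/sqrt(sin(y) - 1)


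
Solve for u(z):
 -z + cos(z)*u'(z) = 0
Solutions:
 u(z) = C1 + Integral(z/cos(z), z)


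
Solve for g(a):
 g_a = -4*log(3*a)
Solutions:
 g(a) = C1 - 4*a*log(a) - a*log(81) + 4*a


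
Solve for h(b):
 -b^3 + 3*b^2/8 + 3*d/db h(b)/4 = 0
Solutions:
 h(b) = C1 + b^4/3 - b^3/6


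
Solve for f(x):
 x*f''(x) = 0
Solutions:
 f(x) = C1 + C2*x


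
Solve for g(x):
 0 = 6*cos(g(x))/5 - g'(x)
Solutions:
 -6*x/5 - log(sin(g(x)) - 1)/2 + log(sin(g(x)) + 1)/2 = C1


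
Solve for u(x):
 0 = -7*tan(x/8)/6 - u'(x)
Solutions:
 u(x) = C1 + 28*log(cos(x/8))/3


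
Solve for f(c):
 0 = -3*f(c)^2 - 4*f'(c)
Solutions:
 f(c) = 4/(C1 + 3*c)


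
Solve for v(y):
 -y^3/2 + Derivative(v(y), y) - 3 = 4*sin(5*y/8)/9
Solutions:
 v(y) = C1 + y^4/8 + 3*y - 32*cos(5*y/8)/45


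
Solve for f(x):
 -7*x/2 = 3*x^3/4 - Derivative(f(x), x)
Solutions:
 f(x) = C1 + 3*x^4/16 + 7*x^2/4


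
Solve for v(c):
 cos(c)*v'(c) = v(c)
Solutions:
 v(c) = C1*sqrt(sin(c) + 1)/sqrt(sin(c) - 1)


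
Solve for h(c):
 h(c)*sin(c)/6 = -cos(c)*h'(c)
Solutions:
 h(c) = C1*cos(c)^(1/6)


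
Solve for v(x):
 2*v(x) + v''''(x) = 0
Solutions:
 v(x) = (C1*sin(2^(3/4)*x/2) + C2*cos(2^(3/4)*x/2))*exp(-2^(3/4)*x/2) + (C3*sin(2^(3/4)*x/2) + C4*cos(2^(3/4)*x/2))*exp(2^(3/4)*x/2)


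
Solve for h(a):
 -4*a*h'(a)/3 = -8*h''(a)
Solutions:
 h(a) = C1 + C2*erfi(sqrt(3)*a/6)


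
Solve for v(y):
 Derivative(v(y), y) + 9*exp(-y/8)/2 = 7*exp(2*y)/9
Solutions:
 v(y) = C1 + 7*exp(2*y)/18 + 36*exp(-y/8)


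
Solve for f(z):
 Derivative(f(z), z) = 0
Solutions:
 f(z) = C1


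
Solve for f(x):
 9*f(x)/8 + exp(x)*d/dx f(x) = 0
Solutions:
 f(x) = C1*exp(9*exp(-x)/8)


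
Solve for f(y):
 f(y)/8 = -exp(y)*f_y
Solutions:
 f(y) = C1*exp(exp(-y)/8)


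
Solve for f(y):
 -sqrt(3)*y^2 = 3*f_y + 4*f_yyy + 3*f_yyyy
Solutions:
 f(y) = C1 + C2*exp(y*(-16 + 32*2^(1/3)/(27*sqrt(985) + 857)^(1/3) + 2^(2/3)*(27*sqrt(985) + 857)^(1/3))/36)*sin(2^(1/3)*sqrt(3)*y*(-2^(1/3)*(27*sqrt(985) + 857)^(1/3) + 32/(27*sqrt(985) + 857)^(1/3))/36) + C3*exp(y*(-16 + 32*2^(1/3)/(27*sqrt(985) + 857)^(1/3) + 2^(2/3)*(27*sqrt(985) + 857)^(1/3))/36)*cos(2^(1/3)*sqrt(3)*y*(-2^(1/3)*(27*sqrt(985) + 857)^(1/3) + 32/(27*sqrt(985) + 857)^(1/3))/36) + C4*exp(-y*(32*2^(1/3)/(27*sqrt(985) + 857)^(1/3) + 8 + 2^(2/3)*(27*sqrt(985) + 857)^(1/3))/18) - sqrt(3)*y^3/9 + 8*sqrt(3)*y/9


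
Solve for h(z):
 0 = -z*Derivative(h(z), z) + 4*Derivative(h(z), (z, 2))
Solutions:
 h(z) = C1 + C2*erfi(sqrt(2)*z/4)


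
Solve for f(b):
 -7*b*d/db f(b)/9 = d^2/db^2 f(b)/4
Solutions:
 f(b) = C1 + C2*erf(sqrt(14)*b/3)


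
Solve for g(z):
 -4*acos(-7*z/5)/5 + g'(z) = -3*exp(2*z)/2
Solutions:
 g(z) = C1 + 4*z*acos(-7*z/5)/5 + 4*sqrt(25 - 49*z^2)/35 - 3*exp(2*z)/4


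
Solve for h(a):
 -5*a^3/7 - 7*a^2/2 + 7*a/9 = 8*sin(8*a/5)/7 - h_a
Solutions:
 h(a) = C1 + 5*a^4/28 + 7*a^3/6 - 7*a^2/18 - 5*cos(8*a/5)/7


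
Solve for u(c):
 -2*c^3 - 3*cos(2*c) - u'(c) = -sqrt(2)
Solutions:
 u(c) = C1 - c^4/2 + sqrt(2)*c - 3*sin(2*c)/2


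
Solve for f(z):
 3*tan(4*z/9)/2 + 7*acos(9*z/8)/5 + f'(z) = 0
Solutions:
 f(z) = C1 - 7*z*acos(9*z/8)/5 + 7*sqrt(64 - 81*z^2)/45 + 27*log(cos(4*z/9))/8


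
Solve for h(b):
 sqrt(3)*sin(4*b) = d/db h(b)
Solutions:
 h(b) = C1 - sqrt(3)*cos(4*b)/4


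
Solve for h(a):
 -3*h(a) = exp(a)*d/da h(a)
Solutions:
 h(a) = C1*exp(3*exp(-a))


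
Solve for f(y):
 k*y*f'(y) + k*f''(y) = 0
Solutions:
 f(y) = C1 + C2*erf(sqrt(2)*y/2)


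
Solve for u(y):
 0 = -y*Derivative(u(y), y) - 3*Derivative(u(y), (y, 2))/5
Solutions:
 u(y) = C1 + C2*erf(sqrt(30)*y/6)


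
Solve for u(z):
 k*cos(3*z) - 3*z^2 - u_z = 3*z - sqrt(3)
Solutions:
 u(z) = C1 + k*sin(3*z)/3 - z^3 - 3*z^2/2 + sqrt(3)*z


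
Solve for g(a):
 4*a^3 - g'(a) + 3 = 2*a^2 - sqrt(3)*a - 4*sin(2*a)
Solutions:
 g(a) = C1 + a^4 - 2*a^3/3 + sqrt(3)*a^2/2 + 3*a - 2*cos(2*a)


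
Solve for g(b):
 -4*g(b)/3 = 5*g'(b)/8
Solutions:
 g(b) = C1*exp(-32*b/15)


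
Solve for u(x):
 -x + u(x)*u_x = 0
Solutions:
 u(x) = -sqrt(C1 + x^2)
 u(x) = sqrt(C1 + x^2)


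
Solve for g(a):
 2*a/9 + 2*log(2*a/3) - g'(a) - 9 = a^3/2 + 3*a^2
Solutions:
 g(a) = C1 - a^4/8 - a^3 + a^2/9 + 2*a*log(a) - 11*a + a*log(4/9)


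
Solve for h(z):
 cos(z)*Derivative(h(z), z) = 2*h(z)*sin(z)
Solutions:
 h(z) = C1/cos(z)^2


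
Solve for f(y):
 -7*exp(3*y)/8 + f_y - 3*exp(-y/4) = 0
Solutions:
 f(y) = C1 + 7*exp(3*y)/24 - 12*exp(-y/4)


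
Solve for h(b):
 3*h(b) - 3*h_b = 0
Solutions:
 h(b) = C1*exp(b)


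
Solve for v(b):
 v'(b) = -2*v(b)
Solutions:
 v(b) = C1*exp(-2*b)


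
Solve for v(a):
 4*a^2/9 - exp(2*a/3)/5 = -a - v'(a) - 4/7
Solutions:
 v(a) = C1 - 4*a^3/27 - a^2/2 - 4*a/7 + 3*exp(2*a/3)/10


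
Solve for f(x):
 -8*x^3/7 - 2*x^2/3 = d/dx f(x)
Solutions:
 f(x) = C1 - 2*x^4/7 - 2*x^3/9


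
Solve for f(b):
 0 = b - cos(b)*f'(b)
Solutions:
 f(b) = C1 + Integral(b/cos(b), b)


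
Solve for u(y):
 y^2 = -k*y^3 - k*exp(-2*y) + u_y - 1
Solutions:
 u(y) = C1 + k*y^4/4 - k*exp(-2*y)/2 + y^3/3 + y


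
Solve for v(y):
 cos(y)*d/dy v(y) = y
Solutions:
 v(y) = C1 + Integral(y/cos(y), y)


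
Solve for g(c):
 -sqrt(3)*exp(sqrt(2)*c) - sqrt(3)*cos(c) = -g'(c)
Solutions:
 g(c) = C1 + sqrt(6)*exp(sqrt(2)*c)/2 + sqrt(3)*sin(c)


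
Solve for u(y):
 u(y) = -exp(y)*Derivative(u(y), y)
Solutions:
 u(y) = C1*exp(exp(-y))


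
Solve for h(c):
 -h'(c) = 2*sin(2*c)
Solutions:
 h(c) = C1 + cos(2*c)


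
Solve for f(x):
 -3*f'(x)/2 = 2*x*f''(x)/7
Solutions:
 f(x) = C1 + C2/x^(17/4)


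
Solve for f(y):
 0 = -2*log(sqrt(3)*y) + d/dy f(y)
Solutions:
 f(y) = C1 + 2*y*log(y) - 2*y + y*log(3)


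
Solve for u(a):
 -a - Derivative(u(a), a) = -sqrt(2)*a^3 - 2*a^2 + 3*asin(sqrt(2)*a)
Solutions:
 u(a) = C1 + sqrt(2)*a^4/4 + 2*a^3/3 - a^2/2 - 3*a*asin(sqrt(2)*a) - 3*sqrt(2)*sqrt(1 - 2*a^2)/2


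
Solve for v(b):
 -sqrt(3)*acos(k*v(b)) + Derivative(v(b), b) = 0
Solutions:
 Integral(1/acos(_y*k), (_y, v(b))) = C1 + sqrt(3)*b


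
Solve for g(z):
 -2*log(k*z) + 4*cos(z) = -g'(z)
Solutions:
 g(z) = C1 + 2*z*log(k*z) - 2*z - 4*sin(z)


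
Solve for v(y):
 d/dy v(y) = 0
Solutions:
 v(y) = C1


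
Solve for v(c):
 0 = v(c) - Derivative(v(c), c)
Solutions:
 v(c) = C1*exp(c)


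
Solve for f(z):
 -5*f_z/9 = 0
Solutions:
 f(z) = C1


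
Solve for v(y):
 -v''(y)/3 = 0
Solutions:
 v(y) = C1 + C2*y


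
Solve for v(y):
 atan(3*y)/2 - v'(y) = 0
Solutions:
 v(y) = C1 + y*atan(3*y)/2 - log(9*y^2 + 1)/12


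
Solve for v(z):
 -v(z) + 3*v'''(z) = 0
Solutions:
 v(z) = C3*exp(3^(2/3)*z/3) + (C1*sin(3^(1/6)*z/2) + C2*cos(3^(1/6)*z/2))*exp(-3^(2/3)*z/6)


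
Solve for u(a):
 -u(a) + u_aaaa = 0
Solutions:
 u(a) = C1*exp(-a) + C2*exp(a) + C3*sin(a) + C4*cos(a)


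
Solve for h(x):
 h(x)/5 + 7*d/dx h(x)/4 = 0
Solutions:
 h(x) = C1*exp(-4*x/35)


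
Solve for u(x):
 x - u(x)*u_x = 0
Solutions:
 u(x) = -sqrt(C1 + x^2)
 u(x) = sqrt(C1 + x^2)


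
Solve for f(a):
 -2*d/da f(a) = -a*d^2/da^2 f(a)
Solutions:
 f(a) = C1 + C2*a^3


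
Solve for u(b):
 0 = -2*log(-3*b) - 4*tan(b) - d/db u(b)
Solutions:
 u(b) = C1 - 2*b*log(-b) - 2*b*log(3) + 2*b + 4*log(cos(b))


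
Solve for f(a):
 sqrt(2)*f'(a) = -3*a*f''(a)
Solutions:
 f(a) = C1 + C2*a^(1 - sqrt(2)/3)


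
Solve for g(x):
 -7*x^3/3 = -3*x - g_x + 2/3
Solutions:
 g(x) = C1 + 7*x^4/12 - 3*x^2/2 + 2*x/3


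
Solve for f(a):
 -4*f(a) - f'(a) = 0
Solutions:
 f(a) = C1*exp(-4*a)


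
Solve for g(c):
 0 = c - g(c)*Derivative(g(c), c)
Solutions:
 g(c) = -sqrt(C1 + c^2)
 g(c) = sqrt(C1 + c^2)


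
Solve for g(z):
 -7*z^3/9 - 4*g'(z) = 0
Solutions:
 g(z) = C1 - 7*z^4/144


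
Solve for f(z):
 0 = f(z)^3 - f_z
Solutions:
 f(z) = -sqrt(2)*sqrt(-1/(C1 + z))/2
 f(z) = sqrt(2)*sqrt(-1/(C1 + z))/2


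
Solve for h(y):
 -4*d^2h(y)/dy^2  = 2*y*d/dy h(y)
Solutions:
 h(y) = C1 + C2*erf(y/2)


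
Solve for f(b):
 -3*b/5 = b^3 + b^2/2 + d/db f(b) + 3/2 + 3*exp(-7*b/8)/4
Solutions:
 f(b) = C1 - b^4/4 - b^3/6 - 3*b^2/10 - 3*b/2 + 6*exp(-7*b/8)/7


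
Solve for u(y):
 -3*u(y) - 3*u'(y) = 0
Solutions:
 u(y) = C1*exp(-y)


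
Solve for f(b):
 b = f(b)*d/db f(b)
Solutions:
 f(b) = -sqrt(C1 + b^2)
 f(b) = sqrt(C1 + b^2)


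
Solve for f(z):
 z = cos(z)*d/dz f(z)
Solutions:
 f(z) = C1 + Integral(z/cos(z), z)


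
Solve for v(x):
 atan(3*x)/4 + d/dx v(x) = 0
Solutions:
 v(x) = C1 - x*atan(3*x)/4 + log(9*x^2 + 1)/24


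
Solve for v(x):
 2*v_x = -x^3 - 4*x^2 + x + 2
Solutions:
 v(x) = C1 - x^4/8 - 2*x^3/3 + x^2/4 + x


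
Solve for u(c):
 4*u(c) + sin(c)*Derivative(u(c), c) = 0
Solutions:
 u(c) = C1*(cos(c)^2 + 2*cos(c) + 1)/(cos(c)^2 - 2*cos(c) + 1)


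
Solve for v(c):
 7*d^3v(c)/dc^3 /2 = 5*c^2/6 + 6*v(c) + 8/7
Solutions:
 v(c) = C3*exp(12^(1/3)*7^(2/3)*c/7) - 5*c^2/36 + (C1*sin(14^(2/3)*3^(5/6)*c/14) + C2*cos(14^(2/3)*3^(5/6)*c/14))*exp(-12^(1/3)*7^(2/3)*c/14) - 4/21


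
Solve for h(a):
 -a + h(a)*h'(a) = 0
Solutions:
 h(a) = -sqrt(C1 + a^2)
 h(a) = sqrt(C1 + a^2)


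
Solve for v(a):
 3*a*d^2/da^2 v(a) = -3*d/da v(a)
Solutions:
 v(a) = C1 + C2*log(a)


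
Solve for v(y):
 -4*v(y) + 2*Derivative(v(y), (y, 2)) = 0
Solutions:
 v(y) = C1*exp(-sqrt(2)*y) + C2*exp(sqrt(2)*y)


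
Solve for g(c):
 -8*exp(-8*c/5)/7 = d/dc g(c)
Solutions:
 g(c) = C1 + 5*exp(-8*c/5)/7


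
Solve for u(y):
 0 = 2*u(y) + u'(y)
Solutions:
 u(y) = C1*exp(-2*y)


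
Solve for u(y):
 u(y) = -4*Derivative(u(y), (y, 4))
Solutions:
 u(y) = (C1*sin(y/2) + C2*cos(y/2))*exp(-y/2) + (C3*sin(y/2) + C4*cos(y/2))*exp(y/2)


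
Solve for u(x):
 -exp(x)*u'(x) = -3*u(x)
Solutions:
 u(x) = C1*exp(-3*exp(-x))


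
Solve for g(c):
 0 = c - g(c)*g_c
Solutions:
 g(c) = -sqrt(C1 + c^2)
 g(c) = sqrt(C1 + c^2)


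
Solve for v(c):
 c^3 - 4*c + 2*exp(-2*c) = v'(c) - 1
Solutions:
 v(c) = C1 + c^4/4 - 2*c^2 + c - exp(-2*c)


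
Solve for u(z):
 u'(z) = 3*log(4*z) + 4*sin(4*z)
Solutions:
 u(z) = C1 + 3*z*log(z) - 3*z + 6*z*log(2) - cos(4*z)


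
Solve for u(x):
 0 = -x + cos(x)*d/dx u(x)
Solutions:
 u(x) = C1 + Integral(x/cos(x), x)


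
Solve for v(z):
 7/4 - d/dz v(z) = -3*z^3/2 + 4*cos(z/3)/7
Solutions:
 v(z) = C1 + 3*z^4/8 + 7*z/4 - 12*sin(z/3)/7


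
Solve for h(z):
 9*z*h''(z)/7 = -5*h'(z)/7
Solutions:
 h(z) = C1 + C2*z^(4/9)


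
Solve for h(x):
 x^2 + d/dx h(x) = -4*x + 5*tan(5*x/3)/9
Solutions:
 h(x) = C1 - x^3/3 - 2*x^2 - log(cos(5*x/3))/3


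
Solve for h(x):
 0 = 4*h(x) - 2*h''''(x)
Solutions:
 h(x) = C1*exp(-2^(1/4)*x) + C2*exp(2^(1/4)*x) + C3*sin(2^(1/4)*x) + C4*cos(2^(1/4)*x)


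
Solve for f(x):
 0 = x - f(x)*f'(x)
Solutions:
 f(x) = -sqrt(C1 + x^2)
 f(x) = sqrt(C1 + x^2)


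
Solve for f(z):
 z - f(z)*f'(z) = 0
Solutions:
 f(z) = -sqrt(C1 + z^2)
 f(z) = sqrt(C1 + z^2)


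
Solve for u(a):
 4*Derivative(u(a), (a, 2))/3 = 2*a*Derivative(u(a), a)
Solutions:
 u(a) = C1 + C2*erfi(sqrt(3)*a/2)


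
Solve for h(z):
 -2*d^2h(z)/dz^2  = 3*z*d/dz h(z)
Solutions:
 h(z) = C1 + C2*erf(sqrt(3)*z/2)


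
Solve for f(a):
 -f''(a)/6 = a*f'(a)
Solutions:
 f(a) = C1 + C2*erf(sqrt(3)*a)
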